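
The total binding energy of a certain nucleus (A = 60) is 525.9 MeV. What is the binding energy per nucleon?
B.E./A = 525.9/60 = 8.765 MeV/nucleon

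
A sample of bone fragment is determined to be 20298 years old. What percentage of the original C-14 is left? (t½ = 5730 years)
N/N₀ = (1/2)^(t/t½) = 0.08583 = 8.58%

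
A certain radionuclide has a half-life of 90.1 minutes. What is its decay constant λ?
λ = ln(2)/t½ = 0.007693 minute⁻¹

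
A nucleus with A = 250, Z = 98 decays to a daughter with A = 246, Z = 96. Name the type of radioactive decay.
ΔA = -4, ΔZ = -2 ⇒ alpha decay (α)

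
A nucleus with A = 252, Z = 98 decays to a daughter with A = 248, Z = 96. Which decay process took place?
ΔA = -4, ΔZ = -2 ⇒ alpha decay (α)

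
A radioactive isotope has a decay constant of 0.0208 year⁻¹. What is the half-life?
t½ = ln(2)/λ = 33.32 years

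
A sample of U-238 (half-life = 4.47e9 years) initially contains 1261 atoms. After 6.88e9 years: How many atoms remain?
N = N₀(1/2)^(t/t½) = 433.9 atoms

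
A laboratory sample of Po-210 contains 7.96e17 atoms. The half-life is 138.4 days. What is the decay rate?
A = λN = 3.987e15 decays/day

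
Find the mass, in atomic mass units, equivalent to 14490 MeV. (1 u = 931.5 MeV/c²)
m = E/c² = 15.56 u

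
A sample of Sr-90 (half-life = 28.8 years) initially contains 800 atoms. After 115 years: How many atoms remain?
N = N₀(1/2)^(t/t½) = 50.24 atoms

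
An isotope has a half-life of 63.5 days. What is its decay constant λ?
λ = ln(2)/t½ = 0.01092 day⁻¹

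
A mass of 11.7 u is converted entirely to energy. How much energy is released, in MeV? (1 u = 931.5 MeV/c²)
E = mc² = 10900 MeV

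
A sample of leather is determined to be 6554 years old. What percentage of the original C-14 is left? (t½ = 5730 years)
N/N₀ = (1/2)^(t/t½) = 0.4526 = 45.3%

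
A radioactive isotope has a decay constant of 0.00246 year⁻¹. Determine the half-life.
t½ = ln(2)/λ = 281.8 years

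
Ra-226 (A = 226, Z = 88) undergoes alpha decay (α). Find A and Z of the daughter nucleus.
Daughter: A = 222, Z = 86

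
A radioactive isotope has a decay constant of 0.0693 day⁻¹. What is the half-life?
t½ = ln(2)/λ = 10 days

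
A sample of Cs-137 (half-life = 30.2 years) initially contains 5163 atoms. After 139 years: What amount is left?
N = N₀(1/2)^(t/t½) = 212.5 atoms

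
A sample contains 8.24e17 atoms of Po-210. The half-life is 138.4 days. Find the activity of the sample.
A = λN = 4.127e15 decays/day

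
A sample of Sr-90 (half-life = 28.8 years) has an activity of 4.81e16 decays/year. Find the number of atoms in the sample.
N = A/λ = 1.999e18 atoms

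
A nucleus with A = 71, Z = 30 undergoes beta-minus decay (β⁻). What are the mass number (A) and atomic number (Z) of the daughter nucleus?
Daughter: A = 71, Z = 31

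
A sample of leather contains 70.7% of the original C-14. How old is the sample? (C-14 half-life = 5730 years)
Age = t½ × log₂(1/ratio) = 2866 years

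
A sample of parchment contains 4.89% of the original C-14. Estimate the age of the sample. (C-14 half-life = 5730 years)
Age = t½ × log₂(1/ratio) = 24950 years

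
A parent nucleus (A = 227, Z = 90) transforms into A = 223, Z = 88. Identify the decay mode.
ΔA = -4, ΔZ = -2 ⇒ alpha decay (α)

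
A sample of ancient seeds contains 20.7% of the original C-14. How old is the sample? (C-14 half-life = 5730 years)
Age = t½ × log₂(1/ratio) = 13020 years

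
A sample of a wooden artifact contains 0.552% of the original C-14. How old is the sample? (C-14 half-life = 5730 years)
Age = t½ × log₂(1/ratio) = 42980 years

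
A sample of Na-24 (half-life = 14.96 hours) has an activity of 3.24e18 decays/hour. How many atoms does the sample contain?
N = A/λ = 6.993e19 atoms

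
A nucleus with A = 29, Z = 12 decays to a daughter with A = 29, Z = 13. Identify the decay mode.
ΔA = 0, ΔZ = +1 ⇒ beta-minus decay (β⁻)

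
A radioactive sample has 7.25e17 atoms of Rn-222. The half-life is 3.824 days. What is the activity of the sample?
A = λN = 1.314e17 decays/day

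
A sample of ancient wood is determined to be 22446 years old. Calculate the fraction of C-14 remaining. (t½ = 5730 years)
N/N₀ = (1/2)^(t/t½) = 0.06619 = 6.62%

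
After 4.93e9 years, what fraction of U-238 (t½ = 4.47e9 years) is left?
N/N₀ = (1/2)^(t/t½) = 0.4656 = 46.6%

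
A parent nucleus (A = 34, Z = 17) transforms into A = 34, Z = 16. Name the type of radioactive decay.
ΔA = 0, ΔZ = -1 ⇒ beta-plus decay (β⁺) or electron capture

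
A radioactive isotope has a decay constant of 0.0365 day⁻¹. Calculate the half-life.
t½ = ln(2)/λ = 18.99 days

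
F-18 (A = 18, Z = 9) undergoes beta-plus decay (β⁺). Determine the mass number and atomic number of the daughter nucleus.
Daughter: A = 18, Z = 8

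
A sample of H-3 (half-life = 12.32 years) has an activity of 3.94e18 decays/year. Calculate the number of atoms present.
N = A/λ = 7.003e19 atoms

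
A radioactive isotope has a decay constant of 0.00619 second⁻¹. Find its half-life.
t½ = ln(2)/λ = 112 seconds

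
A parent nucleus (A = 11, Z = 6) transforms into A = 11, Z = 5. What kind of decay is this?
ΔA = 0, ΔZ = -1 ⇒ beta-plus decay (β⁺) or electron capture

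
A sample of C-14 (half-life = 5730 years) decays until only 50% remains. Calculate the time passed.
t = t½ × log₂(N₀/N) = 5730 years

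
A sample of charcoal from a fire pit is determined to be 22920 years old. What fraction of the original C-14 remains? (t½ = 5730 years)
N/N₀ = (1/2)^(t/t½) = 0.0625 = 6.25%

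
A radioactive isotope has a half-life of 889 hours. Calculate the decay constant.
λ = ln(2)/t½ = 7.797e-4 hour⁻¹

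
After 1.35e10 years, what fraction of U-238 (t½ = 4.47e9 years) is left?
N/N₀ = (1/2)^(t/t½) = 0.1233 = 12.3%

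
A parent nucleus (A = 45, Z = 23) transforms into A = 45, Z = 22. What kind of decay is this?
ΔA = 0, ΔZ = -1 ⇒ beta-plus decay (β⁺) or electron capture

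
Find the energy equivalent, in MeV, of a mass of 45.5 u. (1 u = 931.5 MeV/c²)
E = mc² = 42380 MeV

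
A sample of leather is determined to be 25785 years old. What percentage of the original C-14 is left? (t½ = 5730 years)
N/N₀ = (1/2)^(t/t½) = 0.04419 = 4.42%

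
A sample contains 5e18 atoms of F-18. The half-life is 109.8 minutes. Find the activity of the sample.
A = λN = 3.156e16 decays/minute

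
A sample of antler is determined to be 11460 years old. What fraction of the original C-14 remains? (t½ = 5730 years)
N/N₀ = (1/2)^(t/t½) = 0.25 = 25%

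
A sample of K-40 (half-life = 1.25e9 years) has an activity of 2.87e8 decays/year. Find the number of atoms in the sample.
N = A/λ = 5.176e17 atoms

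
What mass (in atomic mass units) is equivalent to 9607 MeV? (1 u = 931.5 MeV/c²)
m = E/c² = 10.31 u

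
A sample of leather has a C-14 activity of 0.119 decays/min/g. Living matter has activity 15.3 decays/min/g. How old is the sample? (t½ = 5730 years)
Age = t½ × log₂(A₀/A) = 40150 years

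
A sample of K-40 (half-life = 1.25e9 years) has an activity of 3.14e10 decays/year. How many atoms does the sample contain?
N = A/λ = 5.663e19 atoms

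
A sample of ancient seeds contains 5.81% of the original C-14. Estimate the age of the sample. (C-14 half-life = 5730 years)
Age = t½ × log₂(1/ratio) = 23520 years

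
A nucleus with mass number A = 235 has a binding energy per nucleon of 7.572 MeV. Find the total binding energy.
B.E. = 7.572 × 235 = 1779 MeV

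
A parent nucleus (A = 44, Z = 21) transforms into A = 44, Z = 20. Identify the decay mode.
ΔA = 0, ΔZ = -1 ⇒ beta-plus decay (β⁺) or electron capture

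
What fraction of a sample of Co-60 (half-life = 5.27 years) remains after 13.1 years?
N/N₀ = (1/2)^(t/t½) = 0.1785 = 17.9%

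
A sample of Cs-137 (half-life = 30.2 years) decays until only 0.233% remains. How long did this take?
t = t½ × log₂(N₀/N) = 264.1 years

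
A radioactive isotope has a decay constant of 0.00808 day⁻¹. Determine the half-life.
t½ = ln(2)/λ = 85.79 days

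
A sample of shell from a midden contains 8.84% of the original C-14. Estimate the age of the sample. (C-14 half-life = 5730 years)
Age = t½ × log₂(1/ratio) = 20050 years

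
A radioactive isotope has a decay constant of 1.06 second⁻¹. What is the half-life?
t½ = ln(2)/λ = 0.6539 seconds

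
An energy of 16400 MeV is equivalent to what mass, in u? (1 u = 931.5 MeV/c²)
m = E/c² = 17.61 u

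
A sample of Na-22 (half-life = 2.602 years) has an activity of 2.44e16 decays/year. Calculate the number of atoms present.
N = A/λ = 9.159e16 atoms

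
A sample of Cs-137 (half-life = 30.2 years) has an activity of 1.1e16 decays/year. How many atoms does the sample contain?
N = A/λ = 4.793e17 atoms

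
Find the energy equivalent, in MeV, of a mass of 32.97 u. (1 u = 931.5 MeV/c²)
E = mc² = 30710 MeV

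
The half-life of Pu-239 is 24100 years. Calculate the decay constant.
λ = ln(2)/t½ = 2.876e-5 year⁻¹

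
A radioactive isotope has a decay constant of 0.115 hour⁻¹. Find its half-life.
t½ = ln(2)/λ = 6.027 hours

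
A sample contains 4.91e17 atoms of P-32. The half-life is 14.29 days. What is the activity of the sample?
A = λN = 2.382e16 decays/day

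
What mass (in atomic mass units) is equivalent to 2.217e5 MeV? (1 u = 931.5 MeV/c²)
m = E/c² = 238 u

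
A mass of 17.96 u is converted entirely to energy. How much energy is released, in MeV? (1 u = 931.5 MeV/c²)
E = mc² = 16730 MeV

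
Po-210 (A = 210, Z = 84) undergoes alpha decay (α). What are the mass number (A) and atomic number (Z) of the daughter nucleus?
Daughter: A = 206, Z = 82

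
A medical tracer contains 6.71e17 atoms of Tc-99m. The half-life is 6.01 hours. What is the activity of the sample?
A = λN = 7.739e16 decays/hour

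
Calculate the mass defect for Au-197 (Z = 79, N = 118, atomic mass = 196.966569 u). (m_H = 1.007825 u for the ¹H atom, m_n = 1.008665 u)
Δm = Z·m_H + N·m_n − M = 1.674 u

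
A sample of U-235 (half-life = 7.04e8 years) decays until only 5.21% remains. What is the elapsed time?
t = t½ × log₂(N₀/N) = 3.001e9 years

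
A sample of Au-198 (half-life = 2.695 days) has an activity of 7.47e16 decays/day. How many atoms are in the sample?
N = A/λ = 2.904e17 atoms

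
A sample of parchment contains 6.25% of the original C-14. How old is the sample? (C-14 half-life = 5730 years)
Age = t½ × log₂(1/ratio) = 22920 years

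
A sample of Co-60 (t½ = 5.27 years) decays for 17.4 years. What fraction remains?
N/N₀ = (1/2)^(t/t½) = 0.1014 = 10.1%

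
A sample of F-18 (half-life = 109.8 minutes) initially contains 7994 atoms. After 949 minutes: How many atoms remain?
N = N₀(1/2)^(t/t½) = 20 atoms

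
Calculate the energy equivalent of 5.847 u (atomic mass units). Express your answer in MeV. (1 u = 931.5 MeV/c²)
E = mc² = 5446 MeV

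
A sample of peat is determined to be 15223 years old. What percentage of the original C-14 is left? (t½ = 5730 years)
N/N₀ = (1/2)^(t/t½) = 0.1586 = 15.9%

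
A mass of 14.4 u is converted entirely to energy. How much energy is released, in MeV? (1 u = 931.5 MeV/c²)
E = mc² = 13410 MeV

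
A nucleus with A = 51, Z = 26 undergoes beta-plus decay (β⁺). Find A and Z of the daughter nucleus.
Daughter: A = 51, Z = 25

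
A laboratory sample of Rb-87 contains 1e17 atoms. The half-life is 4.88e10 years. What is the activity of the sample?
A = λN = 1.42e6 decays/year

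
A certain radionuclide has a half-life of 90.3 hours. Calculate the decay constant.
λ = ln(2)/t½ = 0.007676 hour⁻¹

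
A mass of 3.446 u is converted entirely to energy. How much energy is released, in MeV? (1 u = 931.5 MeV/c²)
E = mc² = 3210 MeV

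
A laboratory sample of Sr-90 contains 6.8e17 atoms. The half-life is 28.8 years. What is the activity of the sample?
A = λN = 1.637e16 decays/year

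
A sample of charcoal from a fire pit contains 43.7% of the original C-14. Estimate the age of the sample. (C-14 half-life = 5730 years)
Age = t½ × log₂(1/ratio) = 6843 years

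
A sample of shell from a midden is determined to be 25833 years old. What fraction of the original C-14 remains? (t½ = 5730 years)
N/N₀ = (1/2)^(t/t½) = 0.04394 = 4.39%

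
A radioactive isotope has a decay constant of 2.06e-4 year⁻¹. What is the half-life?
t½ = ln(2)/λ = 3365 years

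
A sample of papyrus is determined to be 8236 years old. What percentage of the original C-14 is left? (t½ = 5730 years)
N/N₀ = (1/2)^(t/t½) = 0.3692 = 36.9%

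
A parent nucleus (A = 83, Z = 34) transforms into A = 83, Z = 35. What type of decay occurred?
ΔA = 0, ΔZ = +1 ⇒ beta-minus decay (β⁻)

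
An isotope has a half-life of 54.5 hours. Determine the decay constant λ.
λ = ln(2)/t½ = 0.01272 hour⁻¹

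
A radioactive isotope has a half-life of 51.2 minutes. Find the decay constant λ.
λ = ln(2)/t½ = 0.01354 minute⁻¹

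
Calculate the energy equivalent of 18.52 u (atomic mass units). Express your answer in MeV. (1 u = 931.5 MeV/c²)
E = mc² = 17250 MeV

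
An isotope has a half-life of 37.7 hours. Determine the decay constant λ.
λ = ln(2)/t½ = 0.01839 hour⁻¹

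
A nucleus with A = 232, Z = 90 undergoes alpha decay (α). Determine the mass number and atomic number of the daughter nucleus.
Daughter: A = 228, Z = 88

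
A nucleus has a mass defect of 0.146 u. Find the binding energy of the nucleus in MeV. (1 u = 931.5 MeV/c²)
B.E. = Δm × 931.5 = 136 MeV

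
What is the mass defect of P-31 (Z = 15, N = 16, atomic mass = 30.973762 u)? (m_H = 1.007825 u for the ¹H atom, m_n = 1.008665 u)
Δm = Z·m_H + N·m_n − M = 0.2823 u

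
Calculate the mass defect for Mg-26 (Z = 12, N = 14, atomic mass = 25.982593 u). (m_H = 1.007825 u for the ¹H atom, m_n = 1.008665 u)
Δm = Z·m_H + N·m_n − M = 0.2326 u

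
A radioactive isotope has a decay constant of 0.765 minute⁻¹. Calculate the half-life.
t½ = ln(2)/λ = 0.9061 minutes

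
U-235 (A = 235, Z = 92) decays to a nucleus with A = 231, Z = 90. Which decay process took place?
ΔA = -4, ΔZ = -2 ⇒ alpha decay (α)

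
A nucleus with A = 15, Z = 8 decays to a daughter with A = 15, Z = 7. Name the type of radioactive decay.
ΔA = 0, ΔZ = -1 ⇒ beta-plus decay (β⁺) or electron capture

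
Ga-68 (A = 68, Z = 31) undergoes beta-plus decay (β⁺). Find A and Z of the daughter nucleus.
Daughter: A = 68, Z = 30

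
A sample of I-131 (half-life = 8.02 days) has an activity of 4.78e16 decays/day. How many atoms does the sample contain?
N = A/λ = 5.531e17 atoms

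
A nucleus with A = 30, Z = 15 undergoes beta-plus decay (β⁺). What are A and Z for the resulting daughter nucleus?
Daughter: A = 30, Z = 14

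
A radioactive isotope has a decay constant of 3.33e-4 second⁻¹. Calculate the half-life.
t½ = ln(2)/λ = 2082 seconds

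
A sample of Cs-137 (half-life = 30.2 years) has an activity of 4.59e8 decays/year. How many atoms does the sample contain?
N = A/λ = 2e10 atoms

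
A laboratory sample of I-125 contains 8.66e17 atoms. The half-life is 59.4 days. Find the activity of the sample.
A = λN = 1.011e16 decays/day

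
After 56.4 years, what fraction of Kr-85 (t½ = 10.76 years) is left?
N/N₀ = (1/2)^(t/t½) = 0.02643 = 2.64%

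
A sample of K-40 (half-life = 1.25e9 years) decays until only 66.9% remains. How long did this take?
t = t½ × log₂(N₀/N) = 7.249e8 years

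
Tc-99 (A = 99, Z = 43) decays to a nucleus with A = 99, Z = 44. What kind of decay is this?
ΔA = 0, ΔZ = +1 ⇒ beta-minus decay (β⁻)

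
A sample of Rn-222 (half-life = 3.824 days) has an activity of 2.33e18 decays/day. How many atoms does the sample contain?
N = A/λ = 1.285e19 atoms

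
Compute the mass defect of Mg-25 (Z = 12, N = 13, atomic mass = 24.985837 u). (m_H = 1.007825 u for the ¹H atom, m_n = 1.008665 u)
Δm = Z·m_H + N·m_n − M = 0.2207 u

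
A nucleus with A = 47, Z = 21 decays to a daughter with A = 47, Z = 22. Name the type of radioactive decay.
ΔA = 0, ΔZ = +1 ⇒ beta-minus decay (β⁻)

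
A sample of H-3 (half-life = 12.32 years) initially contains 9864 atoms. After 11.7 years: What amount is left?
N = N₀(1/2)^(t/t½) = 5107 atoms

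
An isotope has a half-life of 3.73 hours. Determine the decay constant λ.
λ = ln(2)/t½ = 0.1858 hour⁻¹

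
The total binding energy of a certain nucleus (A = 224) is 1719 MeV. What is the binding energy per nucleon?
B.E./A = 1719/224 = 7.674 MeV/nucleon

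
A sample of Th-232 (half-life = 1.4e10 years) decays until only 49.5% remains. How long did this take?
t = t½ × log₂(N₀/N) = 1.42e10 years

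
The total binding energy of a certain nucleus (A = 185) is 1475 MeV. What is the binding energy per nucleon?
B.E./A = 1475/185 = 7.973 MeV/nucleon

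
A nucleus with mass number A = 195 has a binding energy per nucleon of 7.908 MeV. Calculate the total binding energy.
B.E. = 7.908 × 195 = 1542 MeV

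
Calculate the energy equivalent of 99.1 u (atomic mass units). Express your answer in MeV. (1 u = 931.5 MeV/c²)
E = mc² = 92310 MeV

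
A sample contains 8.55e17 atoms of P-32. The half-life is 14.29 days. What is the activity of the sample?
A = λN = 4.147e16 decays/day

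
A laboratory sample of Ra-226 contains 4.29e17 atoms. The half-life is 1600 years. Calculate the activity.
A = λN = 1.859e14 decays/year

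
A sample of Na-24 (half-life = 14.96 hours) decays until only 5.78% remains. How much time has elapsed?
t = t½ × log₂(N₀/N) = 61.53 hours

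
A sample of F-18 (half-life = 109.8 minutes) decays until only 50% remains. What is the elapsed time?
t = t½ × log₂(N₀/N) = 109.8 minutes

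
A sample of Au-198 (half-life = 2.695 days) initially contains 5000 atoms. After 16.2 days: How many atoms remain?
N = N₀(1/2)^(t/t½) = 77.52 atoms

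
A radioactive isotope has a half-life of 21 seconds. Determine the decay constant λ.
λ = ln(2)/t½ = 0.03301 second⁻¹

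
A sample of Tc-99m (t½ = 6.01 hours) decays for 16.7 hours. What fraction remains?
N/N₀ = (1/2)^(t/t½) = 0.1457 = 14.6%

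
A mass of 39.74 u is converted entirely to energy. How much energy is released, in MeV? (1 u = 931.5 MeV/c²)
E = mc² = 37020 MeV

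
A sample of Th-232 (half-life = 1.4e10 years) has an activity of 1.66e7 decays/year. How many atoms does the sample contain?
N = A/λ = 3.353e17 atoms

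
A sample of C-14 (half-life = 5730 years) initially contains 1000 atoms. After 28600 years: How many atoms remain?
N = N₀(1/2)^(t/t½) = 31.44 atoms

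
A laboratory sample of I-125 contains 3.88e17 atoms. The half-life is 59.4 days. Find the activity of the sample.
A = λN = 4.528e15 decays/day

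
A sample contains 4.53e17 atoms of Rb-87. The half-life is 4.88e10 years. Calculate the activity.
A = λN = 6.434e6 decays/year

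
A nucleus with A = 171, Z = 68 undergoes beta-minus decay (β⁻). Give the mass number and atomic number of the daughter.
Daughter: A = 171, Z = 69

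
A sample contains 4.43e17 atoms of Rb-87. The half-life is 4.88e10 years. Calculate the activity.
A = λN = 6.292e6 decays/year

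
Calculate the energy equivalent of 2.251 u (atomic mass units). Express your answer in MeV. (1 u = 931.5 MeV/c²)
E = mc² = 2097 MeV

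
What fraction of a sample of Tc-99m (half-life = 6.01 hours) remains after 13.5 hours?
N/N₀ = (1/2)^(t/t½) = 0.2108 = 21.1%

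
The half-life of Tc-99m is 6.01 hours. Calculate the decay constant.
λ = ln(2)/t½ = 0.1153 hour⁻¹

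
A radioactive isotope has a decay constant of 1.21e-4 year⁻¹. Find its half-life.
t½ = ln(2)/λ = 5728 years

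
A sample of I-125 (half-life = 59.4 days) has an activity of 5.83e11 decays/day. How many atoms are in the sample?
N = A/λ = 4.996e13 atoms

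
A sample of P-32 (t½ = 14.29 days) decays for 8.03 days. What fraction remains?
N/N₀ = (1/2)^(t/t½) = 0.6774 = 67.7%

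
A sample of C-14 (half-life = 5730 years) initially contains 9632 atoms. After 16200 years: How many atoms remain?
N = N₀(1/2)^(t/t½) = 1357 atoms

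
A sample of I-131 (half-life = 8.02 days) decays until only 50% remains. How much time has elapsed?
t = t½ × log₂(N₀/N) = 8.02 days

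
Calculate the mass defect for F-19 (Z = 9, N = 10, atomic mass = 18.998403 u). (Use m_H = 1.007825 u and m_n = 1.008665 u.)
Δm = Z·m_H + N·m_n − M = 0.1587 u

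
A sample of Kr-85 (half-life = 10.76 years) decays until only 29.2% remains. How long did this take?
t = t½ × log₂(N₀/N) = 19.11 years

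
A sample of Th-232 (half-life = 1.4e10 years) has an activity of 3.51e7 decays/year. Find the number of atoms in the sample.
N = A/λ = 7.089e17 atoms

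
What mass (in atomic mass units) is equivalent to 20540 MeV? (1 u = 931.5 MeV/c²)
m = E/c² = 22.05 u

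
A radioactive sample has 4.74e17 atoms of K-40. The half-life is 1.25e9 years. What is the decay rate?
A = λN = 2.628e8 decays/year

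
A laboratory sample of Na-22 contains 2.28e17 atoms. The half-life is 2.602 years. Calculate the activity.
A = λN = 6.074e16 decays/year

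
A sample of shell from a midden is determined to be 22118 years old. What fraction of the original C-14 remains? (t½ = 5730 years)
N/N₀ = (1/2)^(t/t½) = 0.06887 = 6.89%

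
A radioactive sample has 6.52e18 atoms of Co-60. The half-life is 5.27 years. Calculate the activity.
A = λN = 8.576e17 decays/year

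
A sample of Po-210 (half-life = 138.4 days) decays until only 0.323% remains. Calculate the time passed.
t = t½ × log₂(N₀/N) = 1145 days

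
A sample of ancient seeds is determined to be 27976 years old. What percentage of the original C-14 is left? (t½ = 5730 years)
N/N₀ = (1/2)^(t/t½) = 0.0339 = 3.39%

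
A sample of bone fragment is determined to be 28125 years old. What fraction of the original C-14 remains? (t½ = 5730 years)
N/N₀ = (1/2)^(t/t½) = 0.0333 = 3.33%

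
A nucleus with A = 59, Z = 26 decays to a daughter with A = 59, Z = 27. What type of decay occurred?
ΔA = 0, ΔZ = +1 ⇒ beta-minus decay (β⁻)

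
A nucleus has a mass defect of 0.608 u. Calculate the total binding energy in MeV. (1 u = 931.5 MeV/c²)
B.E. = Δm × 931.5 = 566.4 MeV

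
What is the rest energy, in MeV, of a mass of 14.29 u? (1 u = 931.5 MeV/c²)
E = mc² = 13310 MeV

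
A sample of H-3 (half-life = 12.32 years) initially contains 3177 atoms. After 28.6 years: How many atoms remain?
N = N₀(1/2)^(t/t½) = 635.6 atoms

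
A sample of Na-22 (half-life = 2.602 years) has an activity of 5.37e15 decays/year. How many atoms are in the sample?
N = A/λ = 2.016e16 atoms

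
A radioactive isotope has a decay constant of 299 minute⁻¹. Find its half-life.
t½ = ln(2)/λ = 0.002318 minutes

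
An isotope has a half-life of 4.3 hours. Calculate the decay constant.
λ = ln(2)/t½ = 0.1612 hour⁻¹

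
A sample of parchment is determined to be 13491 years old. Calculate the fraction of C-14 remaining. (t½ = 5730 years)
N/N₀ = (1/2)^(t/t½) = 0.1955 = 19.6%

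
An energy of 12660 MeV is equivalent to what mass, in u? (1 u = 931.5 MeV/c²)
m = E/c² = 13.59 u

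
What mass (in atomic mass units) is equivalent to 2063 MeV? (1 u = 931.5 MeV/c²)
m = E/c² = 2.215 u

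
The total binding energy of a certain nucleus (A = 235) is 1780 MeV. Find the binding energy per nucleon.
B.E./A = 1780/235 = 7.574 MeV/nucleon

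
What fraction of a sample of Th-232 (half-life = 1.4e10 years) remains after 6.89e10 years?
N/N₀ = (1/2)^(t/t½) = 0.033 = 3.3%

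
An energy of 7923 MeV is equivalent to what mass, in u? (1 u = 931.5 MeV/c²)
m = E/c² = 8.506 u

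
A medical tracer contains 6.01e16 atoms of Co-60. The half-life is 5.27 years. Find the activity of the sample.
A = λN = 7.905e15 decays/year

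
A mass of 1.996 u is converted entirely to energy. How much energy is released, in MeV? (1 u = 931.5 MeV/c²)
E = mc² = 1859 MeV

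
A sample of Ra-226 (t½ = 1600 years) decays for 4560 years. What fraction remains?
N/N₀ = (1/2)^(t/t½) = 0.1387 = 13.9%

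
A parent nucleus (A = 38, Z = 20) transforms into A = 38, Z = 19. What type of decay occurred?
ΔA = 0, ΔZ = -1 ⇒ beta-plus decay (β⁺) or electron capture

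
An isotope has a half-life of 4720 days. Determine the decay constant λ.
λ = ln(2)/t½ = 1.469e-4 day⁻¹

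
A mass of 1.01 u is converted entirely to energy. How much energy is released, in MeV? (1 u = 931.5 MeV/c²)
E = mc² = 940.8 MeV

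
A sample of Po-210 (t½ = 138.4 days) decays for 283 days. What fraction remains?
N/N₀ = (1/2)^(t/t½) = 0.2424 = 24.2%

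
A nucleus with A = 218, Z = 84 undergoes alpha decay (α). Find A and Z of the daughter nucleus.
Daughter: A = 214, Z = 82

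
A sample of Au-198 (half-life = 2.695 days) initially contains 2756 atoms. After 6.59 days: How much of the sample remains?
N = N₀(1/2)^(t/t½) = 506 atoms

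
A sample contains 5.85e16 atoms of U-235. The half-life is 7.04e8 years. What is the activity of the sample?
A = λN = 5.76e7 decays/year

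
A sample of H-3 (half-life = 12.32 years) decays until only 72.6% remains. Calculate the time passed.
t = t½ × log₂(N₀/N) = 5.691 years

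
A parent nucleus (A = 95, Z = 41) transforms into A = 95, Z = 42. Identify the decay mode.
ΔA = 0, ΔZ = +1 ⇒ beta-minus decay (β⁻)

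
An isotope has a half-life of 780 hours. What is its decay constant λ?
λ = ln(2)/t½ = 8.887e-4 hour⁻¹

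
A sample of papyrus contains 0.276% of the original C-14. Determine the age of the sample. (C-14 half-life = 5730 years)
Age = t½ × log₂(1/ratio) = 48710 years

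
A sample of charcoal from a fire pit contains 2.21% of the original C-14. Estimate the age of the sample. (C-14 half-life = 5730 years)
Age = t½ × log₂(1/ratio) = 31510 years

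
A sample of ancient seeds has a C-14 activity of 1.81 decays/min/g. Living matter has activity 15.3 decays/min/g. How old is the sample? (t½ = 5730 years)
Age = t½ × log₂(A₀/A) = 17650 years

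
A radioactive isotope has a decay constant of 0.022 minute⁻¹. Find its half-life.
t½ = ln(2)/λ = 31.51 minutes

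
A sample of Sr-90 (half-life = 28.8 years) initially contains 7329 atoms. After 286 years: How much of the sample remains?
N = N₀(1/2)^(t/t½) = 7.51 atoms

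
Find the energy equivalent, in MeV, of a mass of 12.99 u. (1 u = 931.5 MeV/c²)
E = mc² = 12100 MeV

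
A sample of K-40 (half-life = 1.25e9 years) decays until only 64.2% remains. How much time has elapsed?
t = t½ × log₂(N₀/N) = 7.992e8 years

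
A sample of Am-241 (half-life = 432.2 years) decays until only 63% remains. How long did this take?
t = t½ × log₂(N₀/N) = 288.1 years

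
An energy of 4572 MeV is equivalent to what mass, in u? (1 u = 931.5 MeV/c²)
m = E/c² = 4.908 u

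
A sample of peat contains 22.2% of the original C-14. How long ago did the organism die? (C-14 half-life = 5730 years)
Age = t½ × log₂(1/ratio) = 12440 years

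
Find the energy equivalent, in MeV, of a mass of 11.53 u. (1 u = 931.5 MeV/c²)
E = mc² = 10740 MeV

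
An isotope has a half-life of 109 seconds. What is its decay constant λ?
λ = ln(2)/t½ = 0.006359 second⁻¹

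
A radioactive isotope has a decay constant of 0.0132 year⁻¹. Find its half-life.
t½ = ln(2)/λ = 52.51 years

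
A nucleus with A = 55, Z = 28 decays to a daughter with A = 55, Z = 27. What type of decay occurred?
ΔA = 0, ΔZ = -1 ⇒ beta-plus decay (β⁺) or electron capture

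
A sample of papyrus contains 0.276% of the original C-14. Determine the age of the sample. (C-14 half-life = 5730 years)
Age = t½ × log₂(1/ratio) = 48710 years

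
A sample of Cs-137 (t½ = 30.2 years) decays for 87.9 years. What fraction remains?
N/N₀ = (1/2)^(t/t½) = 0.133 = 13.3%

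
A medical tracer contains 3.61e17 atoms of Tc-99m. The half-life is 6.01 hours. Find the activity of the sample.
A = λN = 4.163e16 decays/hour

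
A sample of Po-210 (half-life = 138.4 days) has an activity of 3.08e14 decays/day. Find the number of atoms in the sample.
N = A/λ = 6.15e16 atoms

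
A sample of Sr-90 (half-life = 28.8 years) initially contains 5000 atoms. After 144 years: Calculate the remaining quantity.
N = N₀(1/2)^(t/t½) = 156.2 atoms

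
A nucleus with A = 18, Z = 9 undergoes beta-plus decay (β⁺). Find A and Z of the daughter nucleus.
Daughter: A = 18, Z = 8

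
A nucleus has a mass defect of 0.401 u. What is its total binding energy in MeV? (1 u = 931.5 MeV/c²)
B.E. = Δm × 931.5 = 373.5 MeV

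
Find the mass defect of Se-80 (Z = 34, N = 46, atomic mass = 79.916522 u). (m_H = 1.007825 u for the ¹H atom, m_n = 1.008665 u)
Δm = Z·m_H + N·m_n − M = 0.7481 u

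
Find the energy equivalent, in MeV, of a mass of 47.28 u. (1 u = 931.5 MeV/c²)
E = mc² = 44040 MeV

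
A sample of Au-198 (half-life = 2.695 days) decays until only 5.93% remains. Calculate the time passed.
t = t½ × log₂(N₀/N) = 10.98 days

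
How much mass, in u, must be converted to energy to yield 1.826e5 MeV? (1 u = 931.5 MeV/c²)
m = E/c² = 196 u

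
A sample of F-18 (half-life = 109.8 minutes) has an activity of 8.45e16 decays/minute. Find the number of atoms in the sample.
N = A/λ = 1.339e19 atoms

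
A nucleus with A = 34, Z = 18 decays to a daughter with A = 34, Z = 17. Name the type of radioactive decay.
ΔA = 0, ΔZ = -1 ⇒ beta-plus decay (β⁺) or electron capture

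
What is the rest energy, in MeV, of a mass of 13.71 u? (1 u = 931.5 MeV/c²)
E = mc² = 12770 MeV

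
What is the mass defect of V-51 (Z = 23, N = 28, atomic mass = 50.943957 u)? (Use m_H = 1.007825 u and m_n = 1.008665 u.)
Δm = Z·m_H + N·m_n − M = 0.4786 u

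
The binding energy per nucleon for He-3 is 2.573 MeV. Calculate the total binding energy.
B.E. = 2.573 × 3 = 7.719 MeV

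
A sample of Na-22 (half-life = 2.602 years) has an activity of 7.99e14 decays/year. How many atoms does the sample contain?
N = A/λ = 2.999e15 atoms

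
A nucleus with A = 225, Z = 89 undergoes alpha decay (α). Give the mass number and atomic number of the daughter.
Daughter: A = 221, Z = 87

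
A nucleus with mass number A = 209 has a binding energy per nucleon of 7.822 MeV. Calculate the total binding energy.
B.E. = 7.822 × 209 = 1635 MeV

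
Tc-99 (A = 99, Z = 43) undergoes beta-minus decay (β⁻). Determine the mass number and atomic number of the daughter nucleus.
Daughter: A = 99, Z = 44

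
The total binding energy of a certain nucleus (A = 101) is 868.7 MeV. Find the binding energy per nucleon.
B.E./A = 868.7/101 = 8.601 MeV/nucleon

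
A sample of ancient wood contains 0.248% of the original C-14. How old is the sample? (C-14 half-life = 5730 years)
Age = t½ × log₂(1/ratio) = 49600 years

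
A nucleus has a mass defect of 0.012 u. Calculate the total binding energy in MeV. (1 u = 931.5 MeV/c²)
B.E. = Δm × 931.5 = 11.18 MeV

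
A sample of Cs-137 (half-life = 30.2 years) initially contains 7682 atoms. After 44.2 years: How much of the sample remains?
N = N₀(1/2)^(t/t½) = 2785 atoms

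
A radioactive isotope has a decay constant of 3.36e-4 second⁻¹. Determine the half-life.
t½ = ln(2)/λ = 2063 seconds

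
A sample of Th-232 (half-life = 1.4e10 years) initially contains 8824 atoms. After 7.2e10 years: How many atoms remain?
N = N₀(1/2)^(t/t½) = 249.8 atoms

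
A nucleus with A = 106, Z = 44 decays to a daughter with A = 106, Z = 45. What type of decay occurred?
ΔA = 0, ΔZ = +1 ⇒ beta-minus decay (β⁻)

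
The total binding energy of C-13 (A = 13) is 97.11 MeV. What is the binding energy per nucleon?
B.E./A = 97.11/13 = 7.47 MeV/nucleon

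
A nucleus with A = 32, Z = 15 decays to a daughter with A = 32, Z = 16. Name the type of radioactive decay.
ΔA = 0, ΔZ = +1 ⇒ beta-minus decay (β⁻)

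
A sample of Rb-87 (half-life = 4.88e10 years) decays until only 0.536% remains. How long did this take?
t = t½ × log₂(N₀/N) = 3.681e11 years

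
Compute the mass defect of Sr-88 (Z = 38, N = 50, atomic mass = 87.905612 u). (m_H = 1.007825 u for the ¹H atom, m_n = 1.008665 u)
Δm = Z·m_H + N·m_n − M = 0.825 u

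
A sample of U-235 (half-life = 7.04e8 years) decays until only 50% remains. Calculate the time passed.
t = t½ × log₂(N₀/N) = 7.04e8 years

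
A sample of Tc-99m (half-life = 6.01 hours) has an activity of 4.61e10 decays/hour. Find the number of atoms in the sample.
N = A/λ = 3.997e11 atoms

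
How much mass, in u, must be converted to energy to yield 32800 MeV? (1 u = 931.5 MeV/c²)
m = E/c² = 35.21 u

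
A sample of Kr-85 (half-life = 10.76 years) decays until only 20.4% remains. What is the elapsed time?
t = t½ × log₂(N₀/N) = 24.68 years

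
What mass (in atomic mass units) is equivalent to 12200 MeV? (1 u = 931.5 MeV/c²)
m = E/c² = 13.1 u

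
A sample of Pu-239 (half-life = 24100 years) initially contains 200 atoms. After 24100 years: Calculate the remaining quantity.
N = N₀(1/2)^(t/t½) = 100 atoms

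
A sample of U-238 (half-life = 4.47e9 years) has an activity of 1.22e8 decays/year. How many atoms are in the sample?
N = A/λ = 7.868e17 atoms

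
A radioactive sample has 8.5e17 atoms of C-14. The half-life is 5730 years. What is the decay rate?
A = λN = 1.028e14 decays/year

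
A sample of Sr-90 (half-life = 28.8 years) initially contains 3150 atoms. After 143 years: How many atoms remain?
N = N₀(1/2)^(t/t½) = 100.8 atoms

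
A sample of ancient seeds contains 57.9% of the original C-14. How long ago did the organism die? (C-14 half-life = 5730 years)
Age = t½ × log₂(1/ratio) = 4517 years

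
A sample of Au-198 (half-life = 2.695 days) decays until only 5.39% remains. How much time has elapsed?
t = t½ × log₂(N₀/N) = 11.36 days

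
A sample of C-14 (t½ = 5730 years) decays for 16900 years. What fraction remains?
N/N₀ = (1/2)^(t/t½) = 0.1295 = 12.9%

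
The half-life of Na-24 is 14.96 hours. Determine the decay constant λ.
λ = ln(2)/t½ = 0.04633 hour⁻¹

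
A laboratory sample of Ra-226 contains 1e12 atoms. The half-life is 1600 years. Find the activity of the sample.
A = λN = 4.332e8 decays/year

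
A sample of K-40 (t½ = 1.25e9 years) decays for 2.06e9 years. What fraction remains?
N/N₀ = (1/2)^(t/t½) = 0.3191 = 31.9%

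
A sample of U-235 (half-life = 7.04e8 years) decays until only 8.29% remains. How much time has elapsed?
t = t½ × log₂(N₀/N) = 2.529e9 years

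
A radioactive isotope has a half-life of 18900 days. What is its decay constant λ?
λ = ln(2)/t½ = 3.667e-5 day⁻¹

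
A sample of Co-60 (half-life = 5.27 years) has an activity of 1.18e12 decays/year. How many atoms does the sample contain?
N = A/λ = 8.972e12 atoms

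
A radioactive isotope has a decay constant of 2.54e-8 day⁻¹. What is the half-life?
t½ = ln(2)/λ = 2.729e7 days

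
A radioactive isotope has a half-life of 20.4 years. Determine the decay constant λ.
λ = ln(2)/t½ = 0.03398 year⁻¹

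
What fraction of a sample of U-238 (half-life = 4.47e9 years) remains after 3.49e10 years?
N/N₀ = (1/2)^(t/t½) = 0.004464 = 0.446%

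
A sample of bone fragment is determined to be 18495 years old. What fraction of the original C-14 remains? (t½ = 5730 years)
N/N₀ = (1/2)^(t/t½) = 0.1067 = 10.7%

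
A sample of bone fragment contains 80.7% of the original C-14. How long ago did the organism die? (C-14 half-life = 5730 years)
Age = t½ × log₂(1/ratio) = 1773 years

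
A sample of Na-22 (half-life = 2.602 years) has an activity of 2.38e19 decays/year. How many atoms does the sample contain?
N = A/λ = 8.934e19 atoms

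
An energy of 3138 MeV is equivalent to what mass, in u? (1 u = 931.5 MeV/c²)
m = E/c² = 3.369 u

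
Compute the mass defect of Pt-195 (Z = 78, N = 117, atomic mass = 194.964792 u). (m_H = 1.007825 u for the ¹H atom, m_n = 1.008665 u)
Δm = Z·m_H + N·m_n − M = 1.659 u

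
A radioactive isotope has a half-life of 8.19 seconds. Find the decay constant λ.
λ = ln(2)/t½ = 0.08463 second⁻¹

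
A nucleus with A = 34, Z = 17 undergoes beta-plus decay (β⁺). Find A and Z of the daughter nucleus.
Daughter: A = 34, Z = 16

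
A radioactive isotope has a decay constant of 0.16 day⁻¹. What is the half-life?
t½ = ln(2)/λ = 4.332 days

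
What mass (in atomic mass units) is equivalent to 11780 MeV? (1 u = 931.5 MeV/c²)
m = E/c² = 12.65 u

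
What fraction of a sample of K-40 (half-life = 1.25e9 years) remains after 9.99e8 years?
N/N₀ = (1/2)^(t/t½) = 0.5747 = 57.5%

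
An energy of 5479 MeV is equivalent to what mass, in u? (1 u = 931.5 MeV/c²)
m = E/c² = 5.882 u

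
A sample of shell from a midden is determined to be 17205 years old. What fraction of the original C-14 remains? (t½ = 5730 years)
N/N₀ = (1/2)^(t/t½) = 0.1248 = 12.5%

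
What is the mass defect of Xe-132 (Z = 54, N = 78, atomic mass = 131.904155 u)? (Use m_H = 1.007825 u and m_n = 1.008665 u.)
Δm = Z·m_H + N·m_n − M = 1.194 u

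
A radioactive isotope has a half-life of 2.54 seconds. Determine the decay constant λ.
λ = ln(2)/t½ = 0.2729 second⁻¹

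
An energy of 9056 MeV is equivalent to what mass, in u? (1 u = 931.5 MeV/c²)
m = E/c² = 9.722 u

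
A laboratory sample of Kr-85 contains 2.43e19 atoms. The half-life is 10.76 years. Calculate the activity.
A = λN = 1.565e18 decays/year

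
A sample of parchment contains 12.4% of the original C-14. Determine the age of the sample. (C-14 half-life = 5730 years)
Age = t½ × log₂(1/ratio) = 17260 years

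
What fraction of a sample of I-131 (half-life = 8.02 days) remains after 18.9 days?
N/N₀ = (1/2)^(t/t½) = 0.1952 = 19.5%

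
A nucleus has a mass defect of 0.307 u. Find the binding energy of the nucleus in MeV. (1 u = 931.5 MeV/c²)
B.E. = Δm × 931.5 = 286 MeV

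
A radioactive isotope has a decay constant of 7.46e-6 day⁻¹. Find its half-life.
t½ = ln(2)/λ = 92920 days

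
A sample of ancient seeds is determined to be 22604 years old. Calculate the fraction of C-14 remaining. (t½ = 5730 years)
N/N₀ = (1/2)^(t/t½) = 0.06494 = 6.49%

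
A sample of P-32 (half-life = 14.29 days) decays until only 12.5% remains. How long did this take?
t = t½ × log₂(N₀/N) = 42.87 days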